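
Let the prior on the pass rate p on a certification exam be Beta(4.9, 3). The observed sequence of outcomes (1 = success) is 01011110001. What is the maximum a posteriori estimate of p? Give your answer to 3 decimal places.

Prior: Beta(4.9, 3).
Data: 6 successes in 11 trials (from the sequence). The binomial likelihood contributes p^6(1−p)^5, so the posterior is Beta(4.9+6, 3+5) = Beta(10.9, 8).
For Beta(a, b) with a, b > 1 the mode is (a−1)/(a+b−2) = 9.9/16.9 ≈ 0.586.

p̂_MAP = 0.586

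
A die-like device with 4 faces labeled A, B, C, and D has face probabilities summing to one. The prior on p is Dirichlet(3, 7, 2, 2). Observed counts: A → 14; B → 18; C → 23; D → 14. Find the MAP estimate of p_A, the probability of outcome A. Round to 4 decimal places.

The posterior is Dirichlet(αᵢ + nᵢ) = Dirichlet(17, 25, 25, 16).
For a Dirichlet(a₁,…,a_K) with all aᵢ > 1, the mode has j-th component (aⱼ − 1)/(Σaᵢ − K).
Here Σaᵢ = 83 and K = 4, so p_A = (17 − 1)/(83 − 4) = 16/79 ≈ 0.2025.

MAP estimate of p_A = 0.2025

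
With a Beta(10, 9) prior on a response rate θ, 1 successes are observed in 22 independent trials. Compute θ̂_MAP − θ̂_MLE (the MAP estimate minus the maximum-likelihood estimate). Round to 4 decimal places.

Posterior is Beta(11, 30); MAP = (11−1)/(41−2) = 10/39 ≈ 0.25641.
MLE ignores the prior: θ̂_MLE = k/n = 1/22 ≈ 0.04545.
Difference = 10/39 − 1/22 = 181/858 ≈ 0.2110.

MAP − MLE = 0.2110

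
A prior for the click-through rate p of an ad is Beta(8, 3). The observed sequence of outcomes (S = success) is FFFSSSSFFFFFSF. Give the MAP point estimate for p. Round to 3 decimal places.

Prior: Beta(8, 3).
Data: 5 successes in 14 trials (from the sequence). The binomial likelihood contributes p^5(1−p)^9, so the posterior is Beta(8+5, 3+9) = Beta(13, 12).
For Beta(a, b) with a, b > 1 the mode is (a−1)/(a+b−2) = 12/23 ≈ 0.522.

p̂_MAP = 0.522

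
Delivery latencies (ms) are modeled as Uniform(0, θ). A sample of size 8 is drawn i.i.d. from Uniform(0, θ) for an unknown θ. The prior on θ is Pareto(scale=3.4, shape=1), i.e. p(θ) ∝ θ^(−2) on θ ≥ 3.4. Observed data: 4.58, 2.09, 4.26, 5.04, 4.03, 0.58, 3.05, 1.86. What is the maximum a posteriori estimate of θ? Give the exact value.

The Uniform(0, θ) likelihood is θ^(−n) for θ ≥ max(xᵢ), zero otherwise. Here max(xᵢ) = 5.04.
Posterior ∝ θ^(−2) · θ^(−8) = θ^(−10) on θ ≥ max(3.4, 5.04) = 5.04.
This density is strictly decreasing in θ, so the posterior mode lies at the lower boundary of the support.

θ̂_MAP = 5.04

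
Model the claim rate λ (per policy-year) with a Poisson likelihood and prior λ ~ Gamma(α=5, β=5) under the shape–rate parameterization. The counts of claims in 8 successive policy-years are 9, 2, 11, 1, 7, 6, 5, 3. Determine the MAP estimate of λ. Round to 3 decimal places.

Σxᵢ = 9+2+11+1+7+6+5+3 = 44, with n = 8.
Posterior ∝ λ^4e^(−5λ) · λ^44e^(−8λ) = λ^48e^(−13λ), i.e. Gamma(shape=49, rate=13).
The mode of a Gamma(a, b) with a ≥ 1 (shape–rate) is (a−1)/b = 48/13 ≈ 3.692.

λ̂_MAP = 3.692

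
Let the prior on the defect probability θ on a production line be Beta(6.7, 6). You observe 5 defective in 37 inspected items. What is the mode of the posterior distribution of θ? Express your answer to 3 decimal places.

Prior: Beta(6.7, 6).
Data: 5 successes in 37 trials. The binomial likelihood contributes θ^5(1−θ)^32, so the posterior is Beta(6.7+5, 6+32) = Beta(11.7, 38).
For Beta(a, b) with a, b > 1 the mode is (a−1)/(a+b−2) = 10.7/47.7 ≈ 0.224.

θ̂_MAP = 0.224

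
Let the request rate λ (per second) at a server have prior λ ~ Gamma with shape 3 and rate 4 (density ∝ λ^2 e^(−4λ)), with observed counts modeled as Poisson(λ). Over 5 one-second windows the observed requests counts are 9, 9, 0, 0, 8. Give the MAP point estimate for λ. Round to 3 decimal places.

λ̂_MAP = 3.111

Σxᵢ = 9+9+0+0+8 = 26, with n = 5.
Posterior ∝ λ^2e^(−4λ) · λ^26e^(−5λ) = λ^28e^(−9λ), i.e. Gamma(shape=29, rate=9).
The mode of a Gamma(a, b) with a ≥ 1 (shape–rate) is (a−1)/b = 28/9 ≈ 3.111.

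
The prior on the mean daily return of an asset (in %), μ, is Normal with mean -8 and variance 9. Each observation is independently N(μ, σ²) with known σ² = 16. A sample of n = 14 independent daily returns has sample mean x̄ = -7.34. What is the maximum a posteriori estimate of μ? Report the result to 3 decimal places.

μ̂_MAP = -7.414

n = 14, x̄ = -7.34.
For a Normal prior and Normal likelihood with known variance, the posterior is Normal; its mode equals its mean, the precision-weighted average.
Prior precision 1/σ₀² = 1/9; data precision n/σ² = 14/16 = 0.875.
μ̂ = ((1/9)·(-8) + 0.875·(-7.34)) / (1/9 + 0.875) = (-26321/3600)/(71/72) = -26321/3550 ≈ -7.414.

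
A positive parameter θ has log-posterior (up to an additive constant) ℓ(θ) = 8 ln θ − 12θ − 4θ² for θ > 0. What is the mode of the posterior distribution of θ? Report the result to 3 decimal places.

θ̂_MAP = 0.500

ℓ'(θ) = 8/θ − 12 − 8θ. Setting this to zero and multiplying by θ: 8θ² + 12θ − 8 = 0.
θ = (−12 + √(12² + 4·8·8)) / (2·8) = (−12 + √400) / 16 = (−12 + 20)/16 = 1/2.
ℓ''(θ) = −8/θ² − 8 < 0, confirming a maximum.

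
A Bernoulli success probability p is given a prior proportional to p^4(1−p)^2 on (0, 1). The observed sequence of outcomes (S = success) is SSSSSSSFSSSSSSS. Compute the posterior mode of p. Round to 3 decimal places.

p̂_MAP = 0.857

The prior density ∝ p^4(1−p)^2 is the kernel of Beta(5, 3).
Data: 14 successes in 15 trials (from the sequence). The binomial likelihood contributes p^14(1−p)^1, so the posterior is Beta(5+14, 3+1) = Beta(19, 4).
For Beta(a, b) with a, b > 1 the mode is (a−1)/(a+b−2) = 18/21 ≈ 0.857.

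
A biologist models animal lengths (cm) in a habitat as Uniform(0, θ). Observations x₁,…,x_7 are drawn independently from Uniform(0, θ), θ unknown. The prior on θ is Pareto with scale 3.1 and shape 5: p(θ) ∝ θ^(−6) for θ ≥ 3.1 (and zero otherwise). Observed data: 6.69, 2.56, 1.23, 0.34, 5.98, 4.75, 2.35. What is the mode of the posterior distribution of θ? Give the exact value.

θ̂_MAP = 6.69

The Uniform(0, θ) likelihood is θ^(−n) for θ ≥ max(xᵢ), zero otherwise. Here max(xᵢ) = 6.69.
Posterior ∝ θ^(−6) · θ^(−7) = θ^(−13) on θ ≥ max(3.1, 6.69) = 6.69.
This density is strictly decreasing in θ, so the posterior mode lies at the lower boundary of the support.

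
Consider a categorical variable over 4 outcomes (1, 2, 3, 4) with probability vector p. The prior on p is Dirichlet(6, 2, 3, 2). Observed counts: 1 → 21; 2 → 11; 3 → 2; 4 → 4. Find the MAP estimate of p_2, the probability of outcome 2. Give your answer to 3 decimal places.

MAP estimate: 0.255

The posterior is Dirichlet(αᵢ + nᵢ) = Dirichlet(27, 13, 5, 6).
For a Dirichlet(a₁,…,a_K) with all aᵢ > 1, the mode has j-th component (aⱼ − 1)/(Σaᵢ − K).
Here Σaᵢ = 51 and K = 4, so p_2 = (13 − 1)/(51 − 4) = 12/47 ≈ 0.255.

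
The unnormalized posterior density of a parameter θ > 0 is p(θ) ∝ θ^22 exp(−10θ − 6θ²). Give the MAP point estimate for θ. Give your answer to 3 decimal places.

ℓ'(θ) = 22/θ − 10 − 12θ. Setting this to zero and multiplying by θ: 12θ² + 10θ − 22 = 0.
θ = (−10 + √(10² + 4·12·22)) / (2·12) = (−10 + √1156) / 24 = (−10 + 34)/24 = 1.
ℓ''(θ) = −22/θ² − 12 < 0, confirming a maximum.

θ̂_MAP = 1.000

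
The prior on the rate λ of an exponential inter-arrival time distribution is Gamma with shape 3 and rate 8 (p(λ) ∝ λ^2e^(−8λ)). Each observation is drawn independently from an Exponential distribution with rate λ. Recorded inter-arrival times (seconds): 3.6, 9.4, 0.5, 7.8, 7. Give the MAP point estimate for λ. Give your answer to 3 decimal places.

λ̂_MAP = 0.193

The Exponential(rate=λ) likelihood is ∝ λ^n e^(−λΣtᵢ). Here n = 5 and Σtᵢ = 3.6 + 9.4 + 0.5 + 7.8 + 7 = 28.3.
Posterior ∝ λ^2e^(−8λ) · λ^5e^(−28.3λ) = λ^7e^(−36.3λ), i.e. Gamma(8, 36.3).
Mode = (a−1)/b = 7/36.3 ≈ 0.193.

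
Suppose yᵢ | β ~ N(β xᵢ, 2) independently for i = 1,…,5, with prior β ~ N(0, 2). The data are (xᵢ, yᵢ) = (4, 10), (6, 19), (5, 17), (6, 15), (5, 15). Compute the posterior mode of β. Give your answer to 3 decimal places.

β̂_MAP = 2.906

log p(β | y) = −Σ(yᵢ − βxᵢ)²/(2·2) − β²/(2·2) + const.
Setting the derivative to zero: Σxᵢ(yᵢ − βxᵢ)/2 − β/2 = 0, so β = Σxᵢyᵢ / (Σxᵢ² + σ²/τ²).
Σxᵢyᵢ = 4·10 + 6·19 + 5·17 + 6·15 + 5·15 = 404; Σxᵢ² = 138; σ²/τ² = 1.
β̂_MAP = 404 / (138 + 1) = 404/139 ≈ 2.906.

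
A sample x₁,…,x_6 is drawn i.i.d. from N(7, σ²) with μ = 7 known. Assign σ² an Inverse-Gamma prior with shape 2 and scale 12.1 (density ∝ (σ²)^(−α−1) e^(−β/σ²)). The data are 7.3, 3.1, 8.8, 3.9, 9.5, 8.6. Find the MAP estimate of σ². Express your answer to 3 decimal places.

σ̂²_MAP = 5.097

Sum of squared deviations about the known mean: SS = (7.3−7)² + (3.1−7)² + (8.8−7)² + (3.9−7)² + (9.5−7)² + (8.6−7)² = 36.96.
The Normal likelihood contributes (σ²)^(−n/2) exp(−SS/(2σ²)), so the posterior is Inverse-Gamma(α + n/2, β + SS/2) = Inverse-Gamma(5, 30.58).
The mode of Inverse-Gamma(a, b) is b/(a+1) = 30.58/6 ≈ 5.097.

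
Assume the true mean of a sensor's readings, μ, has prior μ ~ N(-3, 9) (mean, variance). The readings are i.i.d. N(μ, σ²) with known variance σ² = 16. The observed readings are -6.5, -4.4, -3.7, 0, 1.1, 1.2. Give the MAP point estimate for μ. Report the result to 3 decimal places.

n = 6; x̄ = ((-6.5) + (-4.4) + (-3.7) + 0 + 1.1 + 1.2)/6 = -12.3/6 = -2.05.
For a Normal prior and Normal likelihood with known variance, the posterior is Normal; its mode equals its mean, the precision-weighted average.
Prior precision 1/σ₀² = 1/9; data precision n/σ² = 6/16 = 0.375.
μ̂ = ((1/9)·(-3) + 0.375·(-2.05)) / (1/9 + 0.375) = (-529/480)/(35/72) = -1587/700 ≈ -2.267.

μ̂_MAP = -2.267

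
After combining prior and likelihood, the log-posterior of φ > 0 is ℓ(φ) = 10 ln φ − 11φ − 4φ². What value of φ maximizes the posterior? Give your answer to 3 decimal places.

φ̂_MAP = 0.625

ℓ'(φ) = 10/φ − 11 − 8φ. Setting this to zero and multiplying by φ: 8φ² + 11φ − 10 = 0.
φ = (−11 + √(11² + 4·8·10)) / (2·8) = (−11 + √441) / 16 = (−11 + 21)/16 = 5/8.
ℓ''(φ) = −10/φ² − 8 < 0, confirming a maximum.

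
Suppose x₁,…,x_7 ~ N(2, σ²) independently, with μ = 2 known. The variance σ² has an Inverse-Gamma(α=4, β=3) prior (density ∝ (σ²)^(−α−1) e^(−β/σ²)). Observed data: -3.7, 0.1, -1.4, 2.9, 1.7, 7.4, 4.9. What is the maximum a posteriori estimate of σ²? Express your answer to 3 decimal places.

σ̂²_MAP = 5.419

Sum of squared deviations about the known mean: SS = (-3.7−2)² + (0.1−2)² + (-1.4−2)² + (2.9−2)² + (1.7−2)² + (7.4−2)² + (4.9−2)² = 86.13.
The Normal likelihood contributes (σ²)^(−n/2) exp(−SS/(2σ²)), so the posterior is Inverse-Gamma(α + n/2, β + SS/2) = Inverse-Gamma(7.5, 46.065).
The mode of Inverse-Gamma(a, b) is b/(a+1) = 46.065/8.5 ≈ 5.419.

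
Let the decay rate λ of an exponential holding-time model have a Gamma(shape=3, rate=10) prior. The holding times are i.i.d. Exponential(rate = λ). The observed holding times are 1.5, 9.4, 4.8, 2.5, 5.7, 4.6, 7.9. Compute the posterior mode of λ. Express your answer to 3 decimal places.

λ̂_MAP = 0.194

The Exponential(rate=λ) likelihood is ∝ λ^n e^(−λΣtᵢ). Here n = 7 and Σtᵢ = 1.5 + 9.4 + 4.8 + 2.5 + 5.7 + 4.6 + 7.9 = 36.4.
Posterior ∝ λ^2e^(−10λ) · λ^7e^(−36.4λ) = λ^9e^(−46.4λ), i.e. Gamma(10, 46.4).
Mode = (a−1)/b = 9/46.4 ≈ 0.194.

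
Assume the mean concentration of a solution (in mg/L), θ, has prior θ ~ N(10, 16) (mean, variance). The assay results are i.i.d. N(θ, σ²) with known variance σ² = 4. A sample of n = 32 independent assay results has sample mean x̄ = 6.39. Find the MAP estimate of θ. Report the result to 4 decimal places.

n = 32, x̄ = 6.39.
For a Normal prior and Normal likelihood with known variance, the posterior is Normal; its mode equals its mean, the precision-weighted average.
Prior precision 1/σ₀² = 1/16 = 0.0625; data precision n/σ² = 32/4 = 8.
θ̂ = (0.0625·10 + 8·6.39) / (0.0625 + 8) = 51.745/8.0625 = 20698/3225 ≈ 6.4180.

θ̂_MAP = 6.4180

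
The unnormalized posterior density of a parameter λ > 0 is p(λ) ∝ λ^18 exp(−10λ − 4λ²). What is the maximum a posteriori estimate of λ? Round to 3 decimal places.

λ̂_MAP = 1.000

ℓ'(λ) = 18/λ − 10 − 8λ. Setting this to zero and multiplying by λ: 8λ² + 10λ − 18 = 0.
λ = (−10 + √(10² + 4·8·18)) / (2·8) = (−10 + √676) / 16 = (−10 + 26)/16 = 1.
ℓ''(λ) = −18/λ² − 8 < 0, confirming a maximum.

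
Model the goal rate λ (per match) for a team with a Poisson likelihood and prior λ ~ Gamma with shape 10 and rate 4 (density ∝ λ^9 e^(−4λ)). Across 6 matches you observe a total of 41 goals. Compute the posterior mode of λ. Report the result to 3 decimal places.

Σxᵢ = 41, n = 6.
Posterior ∝ λ^9e^(−4λ) · λ^41e^(−6λ) = λ^50e^(−10λ), i.e. Gamma(shape=51, rate=10).
The mode of a Gamma(a, b) with a ≥ 1 (shape–rate) is (a−1)/b = 50/10 ≈ 5.000.

λ̂_MAP = 5.000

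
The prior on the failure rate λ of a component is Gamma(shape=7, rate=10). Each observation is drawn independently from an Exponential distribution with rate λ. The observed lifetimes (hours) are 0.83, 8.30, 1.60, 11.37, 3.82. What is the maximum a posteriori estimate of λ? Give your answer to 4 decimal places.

λ̂_MAP = 0.3062

The Exponential(rate=λ) likelihood is ∝ λ^n e^(−λΣtᵢ). Here n = 5 and Σtᵢ = 0.83 + 8.30 + 1.60 + 11.37 + 3.82 = 25.92.
Posterior ∝ λ^6e^(−10λ) · λ^5e^(−25.92λ) = λ^11e^(−35.92λ), i.e. Gamma(12, 35.92).
Mode = (a−1)/b = 11/35.92 ≈ 0.3062.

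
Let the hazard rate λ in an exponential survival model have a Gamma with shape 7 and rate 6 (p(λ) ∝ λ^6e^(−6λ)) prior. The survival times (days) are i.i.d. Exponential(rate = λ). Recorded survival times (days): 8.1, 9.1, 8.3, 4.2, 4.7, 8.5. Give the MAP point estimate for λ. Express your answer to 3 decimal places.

The Exponential(rate=λ) likelihood is ∝ λ^n e^(−λΣtᵢ). Here n = 6 and Σtᵢ = 8.1 + 9.1 + 8.3 + 4.2 + 4.7 + 8.5 = 42.9.
Posterior ∝ λ^6e^(−6λ) · λ^6e^(−42.9λ) = λ^12e^(−48.9λ), i.e. Gamma(13, 48.9).
Mode = (a−1)/b = 12/48.9 ≈ 0.245.

λ̂_MAP = 0.245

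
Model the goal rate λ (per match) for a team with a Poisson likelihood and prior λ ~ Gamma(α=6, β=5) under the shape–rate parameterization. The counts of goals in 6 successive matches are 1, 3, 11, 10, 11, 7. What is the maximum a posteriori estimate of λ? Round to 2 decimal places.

λ̂_MAP = 4.36

Σxᵢ = 1+3+11+10+11+7 = 43, with n = 6.
Posterior ∝ λ^5e^(−5λ) · λ^43e^(−6λ) = λ^48e^(−11λ), i.e. Gamma(shape=49, rate=11).
The mode of a Gamma(a, b) with a ≥ 1 (shape–rate) is (a−1)/b = 48/11 ≈ 4.36.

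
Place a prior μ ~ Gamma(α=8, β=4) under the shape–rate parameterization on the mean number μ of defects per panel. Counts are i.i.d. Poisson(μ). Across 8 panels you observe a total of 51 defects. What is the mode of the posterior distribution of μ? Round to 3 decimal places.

Σxᵢ = 51, n = 8.
Posterior ∝ μ^7e^(−4μ) · μ^51e^(−8μ) = μ^58e^(−12μ), i.e. Gamma(shape=59, rate=12).
The mode of a Gamma(a, b) with a ≥ 1 (shape–rate) is (a−1)/b = 58/12 ≈ 4.833.

μ̂_MAP = 4.833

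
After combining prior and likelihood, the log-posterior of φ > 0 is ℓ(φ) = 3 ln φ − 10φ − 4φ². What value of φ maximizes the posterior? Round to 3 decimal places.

ℓ'(φ) = 3/φ − 10 − 8φ. Setting this to zero and multiplying by φ: 8φ² + 10φ − 3 = 0.
φ = (−10 + √(10² + 4·8·3)) / (2·8) = (−10 + √196) / 16 = (−10 + 14)/16 = 1/4.
ℓ''(φ) = −3/φ² − 8 < 0, confirming a maximum.

φ̂_MAP = 0.250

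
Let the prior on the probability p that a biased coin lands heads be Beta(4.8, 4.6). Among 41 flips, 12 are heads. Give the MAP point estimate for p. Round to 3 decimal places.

p̂_MAP = 0.326

Prior: Beta(4.8, 4.6).
Data: 12 successes in 41 trials. The binomial likelihood contributes p^12(1−p)^29, so the posterior is Beta(4.8+12, 4.6+29) = Beta(16.8, 33.6).
For Beta(a, b) with a, b > 1 the mode is (a−1)/(a+b−2) = 15.8/48.4 ≈ 0.326.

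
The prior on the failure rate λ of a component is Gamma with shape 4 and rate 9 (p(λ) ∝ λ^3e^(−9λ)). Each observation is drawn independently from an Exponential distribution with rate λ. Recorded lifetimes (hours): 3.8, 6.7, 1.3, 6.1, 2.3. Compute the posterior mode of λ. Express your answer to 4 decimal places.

λ̂_MAP = 0.2740

The Exponential(rate=λ) likelihood is ∝ λ^n e^(−λΣtᵢ). Here n = 5 and Σtᵢ = 3.8 + 6.7 + 1.3 + 6.1 + 2.3 = 20.2.
Posterior ∝ λ^3e^(−9λ) · λ^5e^(−20.2λ) = λ^8e^(−29.2λ), i.e. Gamma(9, 29.2).
Mode = (a−1)/b = 8/29.2 ≈ 0.2740.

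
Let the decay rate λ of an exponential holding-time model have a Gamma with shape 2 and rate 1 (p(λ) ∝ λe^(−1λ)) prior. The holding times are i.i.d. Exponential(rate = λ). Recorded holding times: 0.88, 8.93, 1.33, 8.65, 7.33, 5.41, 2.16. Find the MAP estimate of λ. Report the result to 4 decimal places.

The Exponential(rate=λ) likelihood is ∝ λ^n e^(−λΣtᵢ). Here n = 7 and Σtᵢ = 0.88 + 8.93 + 1.33 + 8.65 + 7.33 + 5.41 + 2.16 = 34.69.
Posterior ∝ λe^(−1λ) · λ^7e^(−34.69λ) = λ^8e^(−35.69λ), i.e. Gamma(9, 35.69).
Mode = (a−1)/b = 8/35.69 ≈ 0.2242.

λ̂_MAP = 0.2242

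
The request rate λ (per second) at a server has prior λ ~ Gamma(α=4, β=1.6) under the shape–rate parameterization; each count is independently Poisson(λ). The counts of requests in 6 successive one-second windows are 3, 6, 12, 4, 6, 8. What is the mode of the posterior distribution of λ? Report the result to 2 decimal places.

Σxᵢ = 3+6+12+4+6+8 = 39, with n = 6.
Posterior ∝ λ^3e^(−1.6λ) · λ^39e^(−6λ) = λ^42e^(−7.6λ), i.e. Gamma(shape=43, rate=7.6).
The mode of a Gamma(a, b) with a ≥ 1 (shape–rate) is (a−1)/b = 42/7.6 ≈ 5.53.

λ̂_MAP = 5.53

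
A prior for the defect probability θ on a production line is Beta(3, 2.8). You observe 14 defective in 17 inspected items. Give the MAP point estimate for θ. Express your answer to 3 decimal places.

Prior: Beta(3, 2.8).
Data: 14 successes in 17 trials. The binomial likelihood contributes θ^14(1−θ)^3, so the posterior is Beta(3+14, 2.8+3) = Beta(17, 5.8).
For Beta(a, b) with a, b > 1 the mode is (a−1)/(a+b−2) = 16/20.8 ≈ 0.769.

θ̂_MAP = 0.769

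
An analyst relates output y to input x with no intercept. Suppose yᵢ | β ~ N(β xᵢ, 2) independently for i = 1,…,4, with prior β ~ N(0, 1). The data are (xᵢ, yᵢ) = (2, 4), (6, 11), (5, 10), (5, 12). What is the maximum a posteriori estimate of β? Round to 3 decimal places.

β̂_MAP = 2.000

log p(β | y) = −Σ(yᵢ − βxᵢ)²/(2·2) − β²/(2·1) + const.
Setting the derivative to zero: Σxᵢ(yᵢ − βxᵢ)/2 − β/1 = 0, so β = Σxᵢyᵢ / (Σxᵢ² + σ²/τ²).
Σxᵢyᵢ = 2·4 + 6·11 + 5·10 + 5·12 = 184; Σxᵢ² = 90; σ²/τ² = 2.
β̂_MAP = 184 / (90 + 2) = 184/92 ≈ 2.000.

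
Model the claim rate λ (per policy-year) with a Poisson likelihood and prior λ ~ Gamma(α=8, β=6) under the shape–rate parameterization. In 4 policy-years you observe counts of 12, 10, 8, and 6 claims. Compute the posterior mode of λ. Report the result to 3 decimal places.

Σxᵢ = 12+10+8+6 = 36, with n = 4.
Posterior ∝ λ^7e^(−6λ) · λ^36e^(−4λ) = λ^43e^(−10λ), i.e. Gamma(shape=44, rate=10).
The mode of a Gamma(a, b) with a ≥ 1 (shape–rate) is (a−1)/b = 43/10 ≈ 4.300.

λ̂_MAP = 4.300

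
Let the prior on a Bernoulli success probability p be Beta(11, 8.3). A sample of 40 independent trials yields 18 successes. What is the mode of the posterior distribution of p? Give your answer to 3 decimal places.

Prior: Beta(11, 8.3).
Data: 18 successes in 40 trials. The binomial likelihood contributes p^18(1−p)^22, so the posterior is Beta(11+18, 8.3+22) = Beta(29, 30.3).
For Beta(a, b) with a, b > 1 the mode is (a−1)/(a+b−2) = 28/57.3 ≈ 0.489.

p̂_MAP = 0.489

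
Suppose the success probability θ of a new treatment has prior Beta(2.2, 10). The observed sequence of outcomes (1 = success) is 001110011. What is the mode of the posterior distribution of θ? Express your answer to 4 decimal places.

θ̂_MAP = 0.3229

Prior: Beta(2.2, 10).
Data: 5 successes in 9 trials (from the sequence). The binomial likelihood contributes θ^5(1−θ)^4, so the posterior is Beta(2.2+5, 10+4) = Beta(7.2, 14).
For Beta(a, b) with a, b > 1 the mode is (a−1)/(a+b−2) = 6.2/19.2 ≈ 0.3229.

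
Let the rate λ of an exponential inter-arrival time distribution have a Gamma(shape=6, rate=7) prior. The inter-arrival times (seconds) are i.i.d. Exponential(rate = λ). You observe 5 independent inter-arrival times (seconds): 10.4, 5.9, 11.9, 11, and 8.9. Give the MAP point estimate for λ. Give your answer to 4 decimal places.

λ̂_MAP = 0.1815

The Exponential(rate=λ) likelihood is ∝ λ^n e^(−λΣtᵢ). Here n = 5 and Σtᵢ = 10.4 + 5.9 + 11.9 + 11 + 8.9 = 48.1.
Posterior ∝ λ^5e^(−7λ) · λ^5e^(−48.1λ) = λ^10e^(−55.1λ), i.e. Gamma(11, 55.1).
Mode = (a−1)/b = 10/55.1 ≈ 0.1815.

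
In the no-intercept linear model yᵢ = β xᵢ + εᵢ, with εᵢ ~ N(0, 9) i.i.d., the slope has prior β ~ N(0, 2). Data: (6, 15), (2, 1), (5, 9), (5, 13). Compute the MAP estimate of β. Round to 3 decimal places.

log p(β | y) = −Σ(yᵢ − βxᵢ)²/(2·9) − β²/(2·2) + const.
Setting the derivative to zero: Σxᵢ(yᵢ − βxᵢ)/9 − β/2 = 0, so β = Σxᵢyᵢ / (Σxᵢ² + σ²/τ²).
Σxᵢyᵢ = 6·15 + 2·1 + 5·9 + 5·13 = 202; Σxᵢ² = 90; σ²/τ² = 4.5.
β̂_MAP = 202 / (90 + 4.5) = 202/94.5 ≈ 2.138.

β̂_MAP = 2.138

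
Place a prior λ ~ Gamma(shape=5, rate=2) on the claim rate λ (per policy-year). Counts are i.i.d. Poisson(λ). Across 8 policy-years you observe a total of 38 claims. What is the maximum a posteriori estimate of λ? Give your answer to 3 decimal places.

Σxᵢ = 38, n = 8.
Posterior ∝ λ^4e^(−2λ) · λ^38e^(−8λ) = λ^42e^(−10λ), i.e. Gamma(shape=43, rate=10).
The mode of a Gamma(a, b) with a ≥ 1 (shape–rate) is (a−1)/b = 42/10 ≈ 4.200.

λ̂_MAP = 4.200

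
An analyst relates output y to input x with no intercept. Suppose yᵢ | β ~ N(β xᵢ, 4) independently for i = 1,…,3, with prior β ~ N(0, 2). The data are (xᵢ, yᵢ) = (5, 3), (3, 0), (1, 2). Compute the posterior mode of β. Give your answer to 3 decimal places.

log p(β | y) = −Σ(yᵢ − βxᵢ)²/(2·4) − β²/(2·2) + const.
Setting the derivative to zero: Σxᵢ(yᵢ − βxᵢ)/4 − β/2 = 0, so β = Σxᵢyᵢ / (Σxᵢ² + σ²/τ²).
Σxᵢyᵢ = 5·3 + 3·0 + 1·2 = 17; Σxᵢ² = 35; σ²/τ² = 2.
β̂_MAP = 17 / (35 + 2) = 17/37 ≈ 0.459.

β̂_MAP = 0.459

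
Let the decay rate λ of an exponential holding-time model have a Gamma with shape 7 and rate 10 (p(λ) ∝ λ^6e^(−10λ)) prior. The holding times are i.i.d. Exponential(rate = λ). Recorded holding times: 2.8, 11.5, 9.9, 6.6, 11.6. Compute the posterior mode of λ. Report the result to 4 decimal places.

The Exponential(rate=λ) likelihood is ∝ λ^n e^(−λΣtᵢ). Here n = 5 and Σtᵢ = 2.8 + 11.5 + 9.9 + 6.6 + 11.6 = 42.4.
Posterior ∝ λ^6e^(−10λ) · λ^5e^(−42.4λ) = λ^11e^(−52.4λ), i.e. Gamma(12, 52.4).
Mode = (a−1)/b = 11/52.4 ≈ 0.2099.

λ̂_MAP = 0.2099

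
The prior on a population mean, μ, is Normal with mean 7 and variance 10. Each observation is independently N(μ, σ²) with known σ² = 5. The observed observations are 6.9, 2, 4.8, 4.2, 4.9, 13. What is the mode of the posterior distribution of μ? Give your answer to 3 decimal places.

n = 6; x̄ = (6.9 + 2 + 4.8 + 4.2 + 4.9 + 13)/6 = 35.8/6 = 179/30 ≈ 5.9667.
For a Normal prior and Normal likelihood with known variance, the posterior is Normal; its mode equals its mean, the precision-weighted average.
Prior precision 1/σ₀² = 1/10 = 0.1; data precision n/σ² = 6/5 = 1.2.
μ̂ = (0.1·7 + 1.2·(179/30)) / (0.1 + 1.2) = 7.86/1.3 = 393/65 ≈ 6.046.

μ̂_MAP = 6.046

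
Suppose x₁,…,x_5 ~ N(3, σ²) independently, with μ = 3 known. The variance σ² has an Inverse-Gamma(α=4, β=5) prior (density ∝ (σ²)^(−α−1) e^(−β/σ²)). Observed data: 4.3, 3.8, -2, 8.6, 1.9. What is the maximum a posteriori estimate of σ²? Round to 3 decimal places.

Sum of squared deviations about the known mean: SS = (4.3−3)² + (3.8−3)² + (-2−3)² + (8.6−3)² + (1.9−3)² = 59.9.
The Normal likelihood contributes (σ²)^(−n/2) exp(−SS/(2σ²)), so the posterior is Inverse-Gamma(α + n/2, β + SS/2) = Inverse-Gamma(6.5, 34.95).
The mode of Inverse-Gamma(a, b) is b/(a+1) = 34.95/7.5 ≈ 4.660.

σ̂²_MAP = 4.660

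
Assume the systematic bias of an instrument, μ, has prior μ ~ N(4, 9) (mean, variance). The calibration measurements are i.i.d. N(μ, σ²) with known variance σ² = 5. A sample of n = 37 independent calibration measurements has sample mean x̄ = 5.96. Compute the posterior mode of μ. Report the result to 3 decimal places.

n = 37, x̄ = 5.96.
For a Normal prior and Normal likelihood with known variance, the posterior is Normal; its mode equals its mean, the precision-weighted average.
Prior precision 1/σ₀² = 1/9; data precision n/σ² = 37/5 = 7.4.
μ̂ = ((1/9)·4 + 7.4·5.96) / (1/9 + 7.4) = (50117/1125)/(338/45) = 50117/8450 ≈ 5.931.

μ̂_MAP = 5.931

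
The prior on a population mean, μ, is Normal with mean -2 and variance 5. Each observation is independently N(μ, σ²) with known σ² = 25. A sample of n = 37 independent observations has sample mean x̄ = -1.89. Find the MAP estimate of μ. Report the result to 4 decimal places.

n = 37, x̄ = -1.89.
For a Normal prior and Normal likelihood with known variance, the posterior is Normal; its mode equals its mean, the precision-weighted average.
Prior precision 1/σ₀² = 1/5 = 0.2; data precision n/σ² = 37/25 = 1.48.
μ̂ = (0.2·(-2) + 1.48·(-1.89)) / (0.2 + 1.48) = (-3.1972)/1.68 = -7993/4200 ≈ -1.9031.

μ̂_MAP = -1.9031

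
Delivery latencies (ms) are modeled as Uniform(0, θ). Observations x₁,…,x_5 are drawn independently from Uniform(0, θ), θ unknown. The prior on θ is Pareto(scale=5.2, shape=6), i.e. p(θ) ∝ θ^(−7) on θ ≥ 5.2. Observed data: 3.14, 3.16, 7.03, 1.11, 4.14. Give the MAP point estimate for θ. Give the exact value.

θ̂_MAP = 7.03

The Uniform(0, θ) likelihood is θ^(−n) for θ ≥ max(xᵢ), zero otherwise. Here max(xᵢ) = 7.03.
Posterior ∝ θ^(−7) · θ^(−5) = θ^(−12) on θ ≥ max(5.2, 7.03) = 7.03.
This density is strictly decreasing in θ, so the posterior mode lies at the lower boundary of the support.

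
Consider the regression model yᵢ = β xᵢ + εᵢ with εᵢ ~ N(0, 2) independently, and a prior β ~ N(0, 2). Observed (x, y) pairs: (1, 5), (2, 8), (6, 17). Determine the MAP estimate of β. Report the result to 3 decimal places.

log p(β | y) = −Σ(yᵢ − βxᵢ)²/(2·2) − β²/(2·2) + const.
Setting the derivative to zero: Σxᵢ(yᵢ − βxᵢ)/2 − β/2 = 0, so β = Σxᵢyᵢ / (Σxᵢ² + σ²/τ²).
Σxᵢyᵢ = 1·5 + 2·8 + 6·17 = 123; Σxᵢ² = 41; σ²/τ² = 1.
β̂_MAP = 123 / (41 + 1) = 123/42 ≈ 2.929.

β̂_MAP = 2.929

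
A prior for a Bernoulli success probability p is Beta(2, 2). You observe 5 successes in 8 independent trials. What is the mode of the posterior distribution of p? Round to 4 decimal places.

p̂_MAP = 0.6000

Prior: Beta(2, 2).
Data: 5 successes in 8 trials. The binomial likelihood contributes p^5(1−p)^3, so the posterior is Beta(2+5, 2+3) = Beta(7, 5).
For Beta(a, b) with a, b > 1 the mode is (a−1)/(a+b−2) = 6/10 ≈ 0.6000.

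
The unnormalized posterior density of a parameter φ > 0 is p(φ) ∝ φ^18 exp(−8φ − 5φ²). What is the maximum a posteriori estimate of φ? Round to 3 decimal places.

ℓ'(φ) = 18/φ − 8 − 10φ. Setting this to zero and multiplying by φ: 10φ² + 8φ − 18 = 0.
φ = (−8 + √(8² + 4·10·18)) / (2·10) = (−8 + √784) / 20 = (−8 + 28)/20 = 1.
ℓ''(φ) = −18/φ² − 10 < 0, confirming a maximum.

φ̂_MAP = 1.000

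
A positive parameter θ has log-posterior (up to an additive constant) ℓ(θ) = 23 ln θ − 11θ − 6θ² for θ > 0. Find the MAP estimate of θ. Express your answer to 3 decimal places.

ℓ'(θ) = 23/θ − 11 − 12θ. Setting this to zero and multiplying by θ: 12θ² + 11θ − 23 = 0.
θ = (−11 + √(11² + 4·12·23)) / (2·12) = (−11 + √1225) / 24 = (−11 + 35)/24 = 1.
ℓ''(θ) = −23/θ² − 12 < 0, confirming a maximum.

θ̂_MAP = 1.000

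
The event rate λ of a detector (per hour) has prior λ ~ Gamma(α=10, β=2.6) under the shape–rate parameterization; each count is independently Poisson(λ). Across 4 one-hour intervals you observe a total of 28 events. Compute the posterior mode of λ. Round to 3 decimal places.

λ̂_MAP = 5.606

Σxᵢ = 28, n = 4.
Posterior ∝ λ^9e^(−2.6λ) · λ^28e^(−4λ) = λ^37e^(−6.6λ), i.e. Gamma(shape=38, rate=6.6).
The mode of a Gamma(a, b) with a ≥ 1 (shape–rate) is (a−1)/b = 37/6.6 ≈ 5.606.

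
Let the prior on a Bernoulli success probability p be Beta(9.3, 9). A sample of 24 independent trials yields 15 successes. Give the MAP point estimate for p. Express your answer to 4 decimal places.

p̂_MAP = 0.5782

Prior: Beta(9.3, 9).
Data: 15 successes in 24 trials. The binomial likelihood contributes p^15(1−p)^9, so the posterior is Beta(9.3+15, 9+9) = Beta(24.3, 18).
For Beta(a, b) with a, b > 1 the mode is (a−1)/(a+b−2) = 23.3/40.3 ≈ 0.5782.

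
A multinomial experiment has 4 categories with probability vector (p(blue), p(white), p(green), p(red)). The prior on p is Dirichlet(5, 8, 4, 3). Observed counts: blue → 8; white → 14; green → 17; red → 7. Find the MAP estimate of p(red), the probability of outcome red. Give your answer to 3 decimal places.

MAP estimate of p(red) = 0.145

The posterior is Dirichlet(αᵢ + nᵢ) = Dirichlet(13, 22, 21, 10).
For a Dirichlet(a₁,…,a_K) with all aᵢ > 1, the mode has j-th component (aⱼ − 1)/(Σaᵢ − K).
Here Σaᵢ = 66 and K = 4, so p(red) = (10 − 1)/(66 − 4) = 9/62 ≈ 0.145.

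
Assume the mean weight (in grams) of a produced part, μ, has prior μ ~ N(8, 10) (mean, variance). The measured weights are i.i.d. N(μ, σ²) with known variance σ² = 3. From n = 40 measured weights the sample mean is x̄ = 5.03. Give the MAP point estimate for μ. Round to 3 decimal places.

n = 40, x̄ = 5.03.
For a Normal prior and Normal likelihood with known variance, the posterior is Normal; its mode equals its mean, the precision-weighted average.
Prior precision 1/σ₀² = 1/10 = 0.1; data precision n/σ² = 40/3.
μ̂ = (0.1·8 + (40/3)·5.03) / (0.1 + 40/3) = (1018/15)/(403/30) = 2036/403 ≈ 5.052.

μ̂_MAP = 5.052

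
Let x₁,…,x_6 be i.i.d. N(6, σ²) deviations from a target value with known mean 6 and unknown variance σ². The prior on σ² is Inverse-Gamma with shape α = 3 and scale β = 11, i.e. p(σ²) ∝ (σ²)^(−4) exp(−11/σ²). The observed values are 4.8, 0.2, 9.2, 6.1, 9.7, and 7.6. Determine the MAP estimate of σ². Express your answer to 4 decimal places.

σ̂²_MAP = 5.9700

Sum of squared deviations about the known mean: SS = (4.8−6)² + (0.2−6)² + (9.2−6)² + (6.1−6)² + (9.7−6)² + (7.6−6)² = 61.58.
The Normal likelihood contributes (σ²)^(−n/2) exp(−SS/(2σ²)), so the posterior is Inverse-Gamma(α + n/2, β + SS/2) = Inverse-Gamma(6, 41.79).
The mode of Inverse-Gamma(a, b) is b/(a+1) = 41.79/7 ≈ 5.9700.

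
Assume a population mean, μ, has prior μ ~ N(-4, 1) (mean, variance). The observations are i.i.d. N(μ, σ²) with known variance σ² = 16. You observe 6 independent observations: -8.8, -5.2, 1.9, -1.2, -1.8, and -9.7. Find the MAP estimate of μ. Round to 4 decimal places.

n = 6; x̄ = ((-8.8) + (-5.2) + 1.9 + (-1.2) + (-1.8) + (-9.7))/6 = -24.8/6 = -62/15 ≈ -4.1333.
For a Normal prior and Normal likelihood with known variance, the posterior is Normal; its mode equals its mean, the precision-weighted average.
Prior precision 1/σ₀² = 1/1 = 1; data precision n/σ² = 6/16 = 0.375.
μ̂ = (1·(-4) + 0.375·(-62/15)) / (1 + 0.375) = (-5.55)/1.375 = -222/55 ≈ -4.0364.

μ̂_MAP = -4.0364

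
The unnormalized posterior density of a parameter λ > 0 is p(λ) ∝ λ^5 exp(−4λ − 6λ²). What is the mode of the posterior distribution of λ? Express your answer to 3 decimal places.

λ̂_MAP = 0.500

ℓ'(λ) = 5/λ − 4 − 12λ. Setting this to zero and multiplying by λ: 12λ² + 4λ − 5 = 0.
λ = (−4 + √(4² + 4·12·5)) / (2·12) = (−4 + √256) / 24 = (−4 + 16)/24 = 1/2.
ℓ''(λ) = −5/λ² − 12 < 0, confirming a maximum.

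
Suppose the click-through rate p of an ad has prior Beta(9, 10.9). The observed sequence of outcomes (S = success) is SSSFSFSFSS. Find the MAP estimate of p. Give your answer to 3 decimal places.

Prior: Beta(9, 10.9).
Data: 7 successes in 10 trials (from the sequence). The binomial likelihood contributes p^7(1−p)^3, so the posterior is Beta(9+7, 10.9+3) = Beta(16, 13.9).
For Beta(a, b) with a, b > 1 the mode is (a−1)/(a+b−2) = 15/27.9 ≈ 0.538.

p̂_MAP = 0.538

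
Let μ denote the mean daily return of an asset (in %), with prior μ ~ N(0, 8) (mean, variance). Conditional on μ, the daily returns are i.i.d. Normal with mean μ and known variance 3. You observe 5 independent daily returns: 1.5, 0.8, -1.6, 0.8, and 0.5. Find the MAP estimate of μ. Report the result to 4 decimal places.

n = 5; x̄ = (1.5 + 0.8 + (-1.6) + 0.8 + 0.5)/5 = 2/5 = 0.4.
For a Normal prior and Normal likelihood with known variance, the posterior is Normal; its mode equals its mean, the precision-weighted average.
Prior precision 1/σ₀² = 1/8 = 0.125; data precision n/σ² = 5/3.
μ̂ = (0.125·0 + (5/3)·0.4) / (0.125 + 5/3) = (2/3)/(43/24) = 16/43 ≈ 0.3721.

μ̂_MAP = 0.3721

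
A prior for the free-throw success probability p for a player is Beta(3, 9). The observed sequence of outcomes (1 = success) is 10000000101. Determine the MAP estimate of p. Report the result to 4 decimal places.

p̂_MAP = 0.2381

Prior: Beta(3, 9).
Data: 3 successes in 11 trials (from the sequence). The binomial likelihood contributes p^3(1−p)^8, so the posterior is Beta(3+3, 9+8) = Beta(6, 17).
For Beta(a, b) with a, b > 1 the mode is (a−1)/(a+b−2) = 5/21 ≈ 0.2381.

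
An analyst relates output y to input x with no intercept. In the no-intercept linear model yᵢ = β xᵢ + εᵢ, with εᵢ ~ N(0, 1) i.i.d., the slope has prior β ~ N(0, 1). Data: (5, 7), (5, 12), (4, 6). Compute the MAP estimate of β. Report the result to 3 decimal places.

β̂_MAP = 1.776

log p(β | y) = −Σ(yᵢ − βxᵢ)²/(2·1) − β²/(2·1) + const.
Setting the derivative to zero: Σxᵢ(yᵢ − βxᵢ)/1 − β/1 = 0, so β = Σxᵢyᵢ / (Σxᵢ² + σ²/τ²).
Σxᵢyᵢ = 5·7 + 5·12 + 4·6 = 119; Σxᵢ² = 66; σ²/τ² = 1.
β̂_MAP = 119 / (66 + 1) = 119/67 ≈ 1.776.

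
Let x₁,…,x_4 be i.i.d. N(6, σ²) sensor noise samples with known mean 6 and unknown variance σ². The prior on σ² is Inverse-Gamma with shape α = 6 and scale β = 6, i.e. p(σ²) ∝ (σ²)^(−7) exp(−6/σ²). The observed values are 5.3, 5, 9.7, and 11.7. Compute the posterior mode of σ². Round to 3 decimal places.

σ̂²_MAP = 3.315

Sum of squared deviations about the known mean: SS = (5.3−6)² + (5−6)² + (9.7−6)² + (11.7−6)² = 47.67.
The Normal likelihood contributes (σ²)^(−n/2) exp(−SS/(2σ²)), so the posterior is Inverse-Gamma(α + n/2, β + SS/2) = Inverse-Gamma(8, 29.835).
The mode of Inverse-Gamma(a, b) is b/(a+1) = 29.835/9 ≈ 3.315.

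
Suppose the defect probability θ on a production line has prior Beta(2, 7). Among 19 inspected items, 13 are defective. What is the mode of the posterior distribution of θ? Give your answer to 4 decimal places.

Prior: Beta(2, 7).
Data: 13 successes in 19 trials. The binomial likelihood contributes θ^13(1−θ)^6, so the posterior is Beta(2+13, 7+6) = Beta(15, 13).
For Beta(a, b) with a, b > 1 the mode is (a−1)/(a+b−2) = 14/26 ≈ 0.5385.

θ̂_MAP = 0.5385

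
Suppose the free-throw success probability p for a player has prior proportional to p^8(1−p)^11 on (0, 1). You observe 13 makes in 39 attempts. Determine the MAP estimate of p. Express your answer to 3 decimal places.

The prior density ∝ p^8(1−p)^11 is the kernel of Beta(9, 12).
Data: 13 successes in 39 trials. The binomial likelihood contributes p^13(1−p)^26, so the posterior is Beta(9+13, 12+26) = Beta(22, 38).
For Beta(a, b) with a, b > 1 the mode is (a−1)/(a+b−2) = 21/58 ≈ 0.362.

p̂_MAP = 0.362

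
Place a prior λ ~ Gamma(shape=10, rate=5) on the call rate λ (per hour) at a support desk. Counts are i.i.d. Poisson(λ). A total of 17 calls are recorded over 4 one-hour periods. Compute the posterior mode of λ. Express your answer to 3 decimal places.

λ̂_MAP = 2.889

Σxᵢ = 17, n = 4.
Posterior ∝ λ^9e^(−5λ) · λ^17e^(−4λ) = λ^26e^(−9λ), i.e. Gamma(shape=27, rate=9).
The mode of a Gamma(a, b) with a ≥ 1 (shape–rate) is (a−1)/b = 26/9 ≈ 2.889.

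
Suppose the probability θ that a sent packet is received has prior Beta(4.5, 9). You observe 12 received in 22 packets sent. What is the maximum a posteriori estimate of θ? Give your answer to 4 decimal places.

Prior: Beta(4.5, 9).
Data: 12 successes in 22 trials. The binomial likelihood contributes θ^12(1−θ)^10, so the posterior is Beta(4.5+12, 9+10) = Beta(16.5, 19).
For Beta(a, b) with a, b > 1 the mode is (a−1)/(a+b−2) = 15.5/33.5 ≈ 0.4627.

θ̂_MAP = 0.4627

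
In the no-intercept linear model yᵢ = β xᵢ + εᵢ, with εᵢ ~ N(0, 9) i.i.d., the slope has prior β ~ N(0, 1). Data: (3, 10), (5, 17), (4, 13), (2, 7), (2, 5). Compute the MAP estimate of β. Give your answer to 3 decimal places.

log p(β | y) = −Σ(yᵢ − βxᵢ)²/(2·9) − β²/(2·1) + const.
Setting the derivative to zero: Σxᵢ(yᵢ − βxᵢ)/9 − β/1 = 0, so β = Σxᵢyᵢ / (Σxᵢ² + σ²/τ²).
Σxᵢyᵢ = 3·10 + 5·17 + 4·13 + 2·7 + 2·5 = 191; Σxᵢ² = 58; σ²/τ² = 9.
β̂_MAP = 191 / (58 + 9) = 191/67 ≈ 2.851.

β̂_MAP = 2.851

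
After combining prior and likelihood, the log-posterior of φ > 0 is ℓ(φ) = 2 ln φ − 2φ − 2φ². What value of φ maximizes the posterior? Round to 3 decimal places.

φ̂_MAP = 0.500

ℓ'(φ) = 2/φ − 2 − 4φ. Setting this to zero and multiplying by φ: 4φ² + 2φ − 2 = 0.
φ = (−2 + √(2² + 4·4·2)) / (2·4) = (−2 + √36) / 8 = (−2 + 6)/8 = 1/2.
ℓ''(φ) = −2/φ² − 4 < 0, confirming a maximum.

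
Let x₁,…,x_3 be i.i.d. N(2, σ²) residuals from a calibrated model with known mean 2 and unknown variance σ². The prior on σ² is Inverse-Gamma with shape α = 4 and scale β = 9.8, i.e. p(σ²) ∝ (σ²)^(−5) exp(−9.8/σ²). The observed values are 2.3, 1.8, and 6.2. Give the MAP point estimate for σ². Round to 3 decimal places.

Sum of squared deviations about the known mean: SS = (2.3−2)² + (1.8−2)² + (6.2−2)² = 17.77.
The Normal likelihood contributes (σ²)^(−n/2) exp(−SS/(2σ²)), so the posterior is Inverse-Gamma(α + n/2, β + SS/2) = Inverse-Gamma(5.5, 18.685).
The mode of Inverse-Gamma(a, b) is b/(a+1) = 18.685/6.5 ≈ 2.875.

σ̂²_MAP = 2.875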